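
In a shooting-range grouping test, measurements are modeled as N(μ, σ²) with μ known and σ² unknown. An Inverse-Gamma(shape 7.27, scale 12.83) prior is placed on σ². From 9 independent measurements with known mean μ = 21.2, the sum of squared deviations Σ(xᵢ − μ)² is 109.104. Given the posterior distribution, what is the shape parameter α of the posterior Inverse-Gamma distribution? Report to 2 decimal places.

With known mean μ and an Inverse-Gamma(α, β) prior on σ², the Normal likelihood is conjugate: posterior is Inv-Gamma(α + n/2, β + Σ(xᵢ−μ)²/2).
Posterior: Inv-Gamma(7.27 + 9/2, 12.83 + 109.104/2) = Inv-Gamma(11.77, 67.3820).
Posterior α = 11.77.

11.77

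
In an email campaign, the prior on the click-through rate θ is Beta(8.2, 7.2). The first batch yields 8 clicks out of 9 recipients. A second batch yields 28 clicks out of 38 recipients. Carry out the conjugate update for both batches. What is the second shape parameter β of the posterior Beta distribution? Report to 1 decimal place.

18.2

The Beta prior is conjugate to a Binomial/Bernoulli likelihood; the update adds successes to α and failures to β.
After batch 1: Beta(8.2+8, 7.2+1) = Beta(16.2, 8.2).
After batch 2: Beta(16.2+28, 8.2+10) = Beta(44.2, 18.2).
Posterior β = 18.2.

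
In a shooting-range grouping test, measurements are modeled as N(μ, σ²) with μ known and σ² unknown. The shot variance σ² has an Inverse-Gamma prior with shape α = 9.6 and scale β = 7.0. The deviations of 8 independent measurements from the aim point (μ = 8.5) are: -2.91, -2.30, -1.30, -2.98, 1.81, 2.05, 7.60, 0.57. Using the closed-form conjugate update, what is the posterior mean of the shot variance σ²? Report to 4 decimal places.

With known mean μ and an Inverse-Gamma(α, β) prior on σ², the Normal likelihood is conjugate: posterior is Inv-Gamma(α + n/2, β + Σ(xᵢ−μ)²/2).
Σ(xᵢ−μ)² = (-2.91)² + (-2.30)² + (-1.30)² + (-2.98)² + (1.81)² + (2.05)² + (7.60)² + (0.57)² = 89.8920.
Posterior: Inv-Gamma(9.6 + 8/2, 7.0 + 89.8920/2) = Inv-Gamma(13.60, 51.94600).
E[σ²|data] = β/(α−1) = 51.94600/12.60 = 4.1227.

4.1227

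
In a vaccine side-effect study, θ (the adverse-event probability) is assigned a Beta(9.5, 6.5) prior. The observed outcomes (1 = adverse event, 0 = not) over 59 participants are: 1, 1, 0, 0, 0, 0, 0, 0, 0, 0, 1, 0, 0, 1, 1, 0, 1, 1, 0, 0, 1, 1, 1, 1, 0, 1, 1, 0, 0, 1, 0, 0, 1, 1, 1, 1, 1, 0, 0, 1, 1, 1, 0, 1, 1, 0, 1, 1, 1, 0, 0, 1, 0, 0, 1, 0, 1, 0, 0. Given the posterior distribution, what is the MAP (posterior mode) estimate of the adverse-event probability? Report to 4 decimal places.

0.5274

The Beta prior is conjugate to a Binomial/Bernoulli likelihood; the update adds successes to α and failures to β.
Posterior: Beta(α+k, β+n−k) = Beta(9.5+30, 6.5+29) = Beta(39.5, 35.5).
Mode of Beta(a,b) for a,b>1 is (a−1)/(a+b−2) = 38.5/73.0 = 0.5274.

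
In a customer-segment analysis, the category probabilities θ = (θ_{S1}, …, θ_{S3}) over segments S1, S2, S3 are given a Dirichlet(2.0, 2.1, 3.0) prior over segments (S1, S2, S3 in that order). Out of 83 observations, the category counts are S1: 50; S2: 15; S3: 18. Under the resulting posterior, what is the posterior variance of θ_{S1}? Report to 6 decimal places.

0.002679

The Dirichlet prior is conjugate to the Multinomial likelihood: each posterior αⱼ = prior αⱼ + observed count nⱼ.
Posterior concentration: (52.0, 17.1, 21.0), total = 90.1.
Var[θ_j] = α_j(Σα−α_j)/((Σα)²(Σα+1)) = 52.0·38.1/(90.1²·91.1) = 0.002679.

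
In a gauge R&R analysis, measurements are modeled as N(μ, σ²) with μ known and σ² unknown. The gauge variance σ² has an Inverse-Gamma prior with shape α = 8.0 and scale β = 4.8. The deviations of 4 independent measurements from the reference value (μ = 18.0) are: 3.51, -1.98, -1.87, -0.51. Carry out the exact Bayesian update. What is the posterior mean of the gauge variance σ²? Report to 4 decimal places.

1.6443

With known mean μ and an Inverse-Gamma(α, β) prior on σ², the Normal likelihood is conjugate: posterior is Inv-Gamma(α + n/2, β + Σ(xᵢ−μ)²/2).
Σ(xᵢ−μ)² = (3.51)² + (-1.98)² + (-1.87)² + (-0.51)² = 19.9975.
Posterior: Inv-Gamma(8.0 + 4/2, 4.8 + 19.9975/2) = Inv-Gamma(10.00, 14.79875).
E[σ²|data] = β/(α−1) = 14.79875/9.00 = 1.6443.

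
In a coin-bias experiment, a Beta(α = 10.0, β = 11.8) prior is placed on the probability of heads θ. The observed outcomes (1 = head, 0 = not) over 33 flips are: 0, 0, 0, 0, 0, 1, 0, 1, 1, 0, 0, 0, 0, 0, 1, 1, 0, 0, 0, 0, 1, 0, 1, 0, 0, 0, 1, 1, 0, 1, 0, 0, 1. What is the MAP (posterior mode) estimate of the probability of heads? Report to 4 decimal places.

The Beta prior is conjugate to a Binomial/Bernoulli likelihood; the update adds successes to α and failures to β.
Posterior: Beta(α+k, β+n−k) = Beta(10.0+11, 11.8+22) = Beta(21.0, 33.8).
Mode of Beta(a,b) for a,b>1 is (a−1)/(a+b−2) = 20.0/52.8 = 0.3788.

0.3788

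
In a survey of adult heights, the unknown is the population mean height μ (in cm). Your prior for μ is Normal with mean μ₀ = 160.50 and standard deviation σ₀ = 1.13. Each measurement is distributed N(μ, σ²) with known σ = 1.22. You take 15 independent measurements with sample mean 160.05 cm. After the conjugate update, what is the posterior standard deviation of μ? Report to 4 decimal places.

0.3034

For Normal data with known variance σ², a Normal(μ₀, σ₀²) prior on μ is conjugate. Posterior precision = 1/σ₀² + n/σ²; posterior mean is the precision-weighted average of μ₀ and x̄.
σ₀² = 1.13² = 1.2769, σ² = 1.22² = 1.4884; σ² + n·σ₀² = 1.4884 + 15·1.2769 = 20.6419.
Posterior precision = 1/σ₀² + n/σ² = 1/1.2769 + 15/1.4884 = (σ² + n·σ₀²)/(σ₀²σ²) = 20.6419/(1.2769·1.4884); posterior variance σₙ² = σ₀²σ²/(σ² + n·σ₀²) = 1.2769·1.4884/20.6419 = 0.092072.
Posterior SD = √σₙ² = √(1.2769·1.4884/20.6419) = 0.3034.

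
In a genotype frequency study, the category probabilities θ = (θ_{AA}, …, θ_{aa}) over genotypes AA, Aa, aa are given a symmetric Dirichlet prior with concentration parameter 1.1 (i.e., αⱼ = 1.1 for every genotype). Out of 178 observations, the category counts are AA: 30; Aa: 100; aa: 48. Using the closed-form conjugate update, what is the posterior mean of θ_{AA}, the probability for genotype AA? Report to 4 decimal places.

0.1715

The Dirichlet prior is conjugate to the Multinomial likelihood: each posterior αⱼ = prior αⱼ + observed count nⱼ.
Posterior concentration: (31.1, 101.1, 49.1), total = 181.3.
E[θ_{AA}|data] = α_{AA}/Σα = 31.1/181.3 = 0.1715.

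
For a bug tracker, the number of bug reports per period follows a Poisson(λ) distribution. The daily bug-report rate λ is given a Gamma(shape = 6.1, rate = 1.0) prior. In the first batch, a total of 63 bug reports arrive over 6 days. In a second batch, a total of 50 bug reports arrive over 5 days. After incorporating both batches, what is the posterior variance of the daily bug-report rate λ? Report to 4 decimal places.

0.8271

With a Gamma(shape α, rate β) prior, the Poisson likelihood is conjugate: the posterior is Gamma(α + ΣXᵢ, β + n).
After batch 1: Gamma(α+S, β+n) = Gamma(6.1+63, 1.0+6) = Gamma(69.1, 7.0).
After batch 2: Gamma(α+S, β+n) = Gamma(69.1+50, 7.0+5) = Gamma(119.1, 12.0).
Var = α/β² = 119.1/12.0² = 0.8271.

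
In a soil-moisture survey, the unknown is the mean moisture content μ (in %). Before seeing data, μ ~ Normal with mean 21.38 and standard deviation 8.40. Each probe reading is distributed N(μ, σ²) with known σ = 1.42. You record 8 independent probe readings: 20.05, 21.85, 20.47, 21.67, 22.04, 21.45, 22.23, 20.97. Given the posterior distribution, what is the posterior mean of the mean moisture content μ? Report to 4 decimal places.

For Normal data with known variance σ², a Normal(μ₀, σ₀²) prior on μ is conjugate. Posterior precision = 1/σ₀² + n/σ²; posterior mean is the precision-weighted average of μ₀ and x̄.
Σxᵢ = 20.05 + 21.85 + 20.47 + 21.67 + 22.04 + 21.45 + 22.23 + 20.97 = 170.73, so n·x̄ = 170.73.
σ₀² = 8.40² = 70.56, σ² = 1.42² = 2.0164; σ² + n·σ₀² = 2.0164 + 8·70.56 = 566.4964.
Posterior mean = (μ₀/σ₀² + n·x̄/σ²)/(1/σ₀² + n/σ²) = (σ²·μ₀ + σ₀²·n·x̄)/(σ² + n·σ₀²) = (2.0164·21.38 + 70.56·170.73)/566.4964 = 12089.819432/566.4964 = 21.3414.

21.3414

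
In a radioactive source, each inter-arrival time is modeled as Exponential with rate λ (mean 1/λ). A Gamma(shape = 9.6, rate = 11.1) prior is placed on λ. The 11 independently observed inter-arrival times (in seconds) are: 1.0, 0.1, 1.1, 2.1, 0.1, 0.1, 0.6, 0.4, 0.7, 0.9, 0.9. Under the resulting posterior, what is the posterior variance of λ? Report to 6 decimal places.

0.056468

With a Gamma(shape α, rate β) prior on the exponential rate λ, the posterior after n observations with total T = Σxᵢ is Gamma(α+n, β+T).
Sum of observations T = 8.0 seconds; n = 11.
Posterior: Gamma(9.6+11, 11.1+8.0) = Gamma(20.6, 19.1).
Var = α/β² = 0.056468.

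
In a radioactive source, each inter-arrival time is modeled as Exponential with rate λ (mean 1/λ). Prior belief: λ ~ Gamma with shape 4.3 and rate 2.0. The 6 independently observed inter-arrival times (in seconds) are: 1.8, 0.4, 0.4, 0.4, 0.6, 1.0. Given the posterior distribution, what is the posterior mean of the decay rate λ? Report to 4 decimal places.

With a Gamma(shape α, rate β) prior on the exponential rate λ, the posterior after n observations with total T = Σxᵢ is Gamma(α+n, β+T).
Sum of observations T = 4.6 seconds; n = 6.
Posterior: Gamma(4.3+6, 2.0+4.6) = Gamma(10.3, 6.6).
Posterior mean of λ = α/β = 10.3/6.6 = 1.5606.

1.5606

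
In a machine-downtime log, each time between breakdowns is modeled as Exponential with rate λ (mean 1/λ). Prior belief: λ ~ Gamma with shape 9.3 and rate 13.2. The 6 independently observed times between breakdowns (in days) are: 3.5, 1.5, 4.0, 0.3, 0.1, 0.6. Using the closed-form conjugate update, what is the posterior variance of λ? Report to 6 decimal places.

0.028426

With a Gamma(shape α, rate β) prior on the exponential rate λ, the posterior after n observations with total T = Σxᵢ is Gamma(α+n, β+T).
Sum of observations T = 10.0 days; n = 6.
Posterior: Gamma(9.3+6, 13.2+10.0) = Gamma(15.3, 23.2).
Var = α/β² = 0.028426.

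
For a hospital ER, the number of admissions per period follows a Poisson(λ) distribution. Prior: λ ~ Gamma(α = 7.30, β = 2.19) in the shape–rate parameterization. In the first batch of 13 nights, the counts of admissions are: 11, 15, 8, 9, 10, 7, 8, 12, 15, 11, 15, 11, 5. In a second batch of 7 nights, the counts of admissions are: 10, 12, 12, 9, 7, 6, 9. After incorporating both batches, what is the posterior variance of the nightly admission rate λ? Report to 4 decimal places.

With a Gamma(shape α, rate β) prior, the Poisson likelihood is conjugate: the posterior is Gamma(α + ΣXᵢ, β + n).
Batch 1: sum of counts S = 137 over n = 13 nights.
After batch 1: Gamma(α+S, β+n) = Gamma(7.30+137, 2.19+13) = Gamma(144.30, 15.19).
Batch 2: sum of counts S = 65 over n = 7 nights.
After batch 2: Gamma(α+S, β+n) = Gamma(144.30+65, 15.19+7) = Gamma(209.30, 22.19).
Var = α/β² = 209.30/22.19² = 0.4251.

0.4251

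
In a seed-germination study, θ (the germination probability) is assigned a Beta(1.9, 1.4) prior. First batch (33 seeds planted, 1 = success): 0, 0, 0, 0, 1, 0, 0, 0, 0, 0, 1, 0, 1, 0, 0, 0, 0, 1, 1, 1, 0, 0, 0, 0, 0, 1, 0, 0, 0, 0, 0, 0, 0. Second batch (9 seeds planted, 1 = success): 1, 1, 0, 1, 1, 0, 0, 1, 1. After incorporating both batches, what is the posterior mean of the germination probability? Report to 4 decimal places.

0.3289

The Beta prior is conjugate to a Binomial/Bernoulli likelihood; the update adds successes to α and failures to β.
After batch 1: Beta(1.9+7, 1.4+26) = Beta(8.9, 27.4).
After batch 2: Beta(8.9+6, 27.4+3) = Beta(14.9, 30.4).
Posterior mean = α/(α+β) = 14.9/45.3 = 0.3289.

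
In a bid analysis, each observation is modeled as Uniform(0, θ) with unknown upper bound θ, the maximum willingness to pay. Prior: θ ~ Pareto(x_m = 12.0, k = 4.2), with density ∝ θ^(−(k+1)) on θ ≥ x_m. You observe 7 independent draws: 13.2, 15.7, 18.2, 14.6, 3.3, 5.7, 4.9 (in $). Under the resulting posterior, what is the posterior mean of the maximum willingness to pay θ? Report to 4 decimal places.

19.9843

A Pareto(scale x_m, shape k) prior on the upper bound θ of Uniform(0, θ) is conjugate: posterior is Pareto(max(x_m, max xᵢ), k + n).
Sample maximum = 18.2; prior scale x_m = 12.0 → posterior scale = max = 18.2.
Posterior shape = 4.2 + 7 = 11.2.
E[θ|data] = k·x_m/(k−1) = 11.2·18.2/10.2 = 19.9843.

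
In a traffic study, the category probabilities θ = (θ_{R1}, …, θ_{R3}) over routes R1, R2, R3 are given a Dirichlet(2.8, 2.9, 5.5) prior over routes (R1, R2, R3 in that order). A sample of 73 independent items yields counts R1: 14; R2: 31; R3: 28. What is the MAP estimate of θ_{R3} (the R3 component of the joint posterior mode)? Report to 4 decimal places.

0.4002

The Dirichlet prior is conjugate to the Multinomial likelihood: each posterior αⱼ = prior αⱼ + observed count nⱼ.
Posterior concentration: (16.8, 33.9, 33.5), total = 84.2.
Joint mode component: (α_{R3}−1)/(Σα−K) = 32.5/81.2 = 0.4002.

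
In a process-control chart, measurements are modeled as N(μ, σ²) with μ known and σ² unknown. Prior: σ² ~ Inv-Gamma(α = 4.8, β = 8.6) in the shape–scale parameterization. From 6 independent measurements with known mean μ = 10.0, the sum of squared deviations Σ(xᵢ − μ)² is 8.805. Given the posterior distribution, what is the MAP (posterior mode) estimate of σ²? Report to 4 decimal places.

With known mean μ and an Inverse-Gamma(α, β) prior on σ², the Normal likelihood is conjugate: posterior is Inv-Gamma(α + n/2, β + Σ(xᵢ−μ)²/2).
Posterior: Inv-Gamma(4.8 + 6/2, 8.6 + 8.805/2) = Inv-Gamma(7.80, 13.0025).
Mode = β/(α+1) = 13.0025/8.80 = 1.4776.

1.4776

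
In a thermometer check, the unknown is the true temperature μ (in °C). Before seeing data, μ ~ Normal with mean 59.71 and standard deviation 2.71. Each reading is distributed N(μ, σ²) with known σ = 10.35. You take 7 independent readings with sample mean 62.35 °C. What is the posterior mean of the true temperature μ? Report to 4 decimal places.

60.5661

For Normal data with known variance σ², a Normal(μ₀, σ₀²) prior on μ is conjugate. Posterior precision = 1/σ₀² + n/σ²; posterior mean is the precision-weighted average of μ₀ and x̄.
n·x̄ = 7·62.35 = 436.45.
σ₀² = 2.71² = 7.3441, σ² = 10.35² = 107.1225; σ² + n·σ₀² = 107.1225 + 7·7.3441 = 158.5312.
Posterior mean = (μ₀/σ₀² + n·x̄/σ²)/(1/σ₀² + n/σ²) = (σ²·μ₀ + σ₀²·n·x̄)/(σ² + n·σ₀²) = (107.1225·59.71 + 7.3441·436.45)/158.5312 = 9601.61692/158.5312 = 60.5661.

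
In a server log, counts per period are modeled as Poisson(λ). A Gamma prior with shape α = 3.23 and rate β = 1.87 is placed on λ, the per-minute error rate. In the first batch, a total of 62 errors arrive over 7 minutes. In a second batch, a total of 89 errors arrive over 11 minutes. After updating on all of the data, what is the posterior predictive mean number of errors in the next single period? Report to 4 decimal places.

With a Gamma(shape α, rate β) prior, the Poisson likelihood is conjugate: the posterior is Gamma(α + ΣXᵢ, β + n).
After batch 1: Gamma(α+S, β+n) = Gamma(3.23+62, 1.87+7) = Gamma(65.23, 8.87).
After batch 2: Gamma(α+S, β+n) = Gamma(65.23+89, 8.87+11) = Gamma(154.23, 19.87).
The predictive distribution for one future period is NegBinom with mean α/β = 7.7620.

7.7620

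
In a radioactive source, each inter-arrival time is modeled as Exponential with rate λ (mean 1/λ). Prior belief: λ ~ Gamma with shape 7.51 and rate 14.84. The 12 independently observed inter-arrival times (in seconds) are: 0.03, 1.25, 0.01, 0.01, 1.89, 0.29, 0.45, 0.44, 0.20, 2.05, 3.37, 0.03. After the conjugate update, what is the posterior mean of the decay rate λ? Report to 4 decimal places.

0.7848

With a Gamma(shape α, rate β) prior on the exponential rate λ, the posterior after n observations with total T = Σxᵢ is Gamma(α+n, β+T).
Sum of observations T = 10.02 seconds; n = 12.
Posterior: Gamma(7.51+12, 14.84+10.02) = Gamma(19.51, 24.86).
Posterior mean of λ = α/β = 19.51/24.86 = 0.7848.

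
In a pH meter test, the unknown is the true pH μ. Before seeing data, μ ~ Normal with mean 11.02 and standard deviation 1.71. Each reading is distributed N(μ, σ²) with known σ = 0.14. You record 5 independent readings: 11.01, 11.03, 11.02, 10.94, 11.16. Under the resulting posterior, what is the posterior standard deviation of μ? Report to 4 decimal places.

For Normal data with known variance σ², a Normal(μ₀, σ₀²) prior on μ is conjugate. Posterior precision = 1/σ₀² + n/σ²; posterior mean is the precision-weighted average of μ₀ and x̄.
σ₀² = 1.71² = 2.9241, σ² = 0.14² = 0.0196; σ² + n·σ₀² = 0.0196 + 5·2.9241 = 14.6401.
Posterior precision = 1/σ₀² + n/σ² = 1/2.9241 + 5/0.0196 = (σ² + n·σ₀²)/(σ₀²σ²) = 14.6401/(2.9241·0.0196); posterior variance σₙ² = σ₀²σ²/(σ² + n·σ₀²) = 2.9241·0.0196/14.6401 = 0.003915.
Posterior SD = √σₙ² = √(2.9241·0.0196/14.6401) = 0.0626.

0.0626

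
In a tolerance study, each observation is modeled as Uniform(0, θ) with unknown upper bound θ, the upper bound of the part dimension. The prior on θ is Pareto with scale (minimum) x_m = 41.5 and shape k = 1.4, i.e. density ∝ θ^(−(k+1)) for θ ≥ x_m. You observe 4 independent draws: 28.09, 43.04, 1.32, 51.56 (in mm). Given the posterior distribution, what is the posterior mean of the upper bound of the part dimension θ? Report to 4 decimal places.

63.2782

A Pareto(scale x_m, shape k) prior on the upper bound θ of Uniform(0, θ) is conjugate: posterior is Pareto(max(x_m, max xᵢ), k + n).
Sample maximum = 51.56; prior scale x_m = 41.5 → posterior scale = max = 51.56.
Posterior shape = 1.4 + 4 = 5.4.
E[θ|data] = k·x_m/(k−1) = 5.4·51.56/4.4 = 63.2782.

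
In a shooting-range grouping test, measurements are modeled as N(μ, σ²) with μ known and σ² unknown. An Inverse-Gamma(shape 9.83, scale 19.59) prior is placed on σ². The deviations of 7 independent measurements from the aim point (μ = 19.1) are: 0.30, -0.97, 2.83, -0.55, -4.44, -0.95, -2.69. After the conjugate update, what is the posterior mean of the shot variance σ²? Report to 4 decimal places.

With known mean μ and an Inverse-Gamma(α, β) prior on σ², the Normal likelihood is conjugate: posterior is Inv-Gamma(α + n/2, β + Σ(xᵢ−μ)²/2).
Σ(xᵢ−μ)² = (0.30)² + (-0.97)² + (2.83)² + (-0.55)² + (-4.44)² + (-0.95)² + (-2.69)² = 37.1945.
Posterior: Inv-Gamma(9.83 + 7/2, 19.59 + 37.1945/2) = Inv-Gamma(13.33, 38.18725).
E[σ²|data] = β/(α−1) = 38.18725/12.33 = 3.0971.

3.0971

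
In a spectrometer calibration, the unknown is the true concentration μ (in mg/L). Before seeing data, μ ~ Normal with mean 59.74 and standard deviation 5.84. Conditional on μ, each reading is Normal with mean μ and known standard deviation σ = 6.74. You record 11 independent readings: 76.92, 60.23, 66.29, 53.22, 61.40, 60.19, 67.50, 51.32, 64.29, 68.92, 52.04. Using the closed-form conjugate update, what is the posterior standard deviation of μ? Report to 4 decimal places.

For Normal data with known variance σ², a Normal(μ₀, σ₀²) prior on μ is conjugate. Posterior precision = 1/σ₀² + n/σ²; posterior mean is the precision-weighted average of μ₀ and x̄.
σ₀² = 5.84² = 34.1056, σ² = 6.74² = 45.4276; σ² + n·σ₀² = 45.4276 + 11·34.1056 = 420.5892.
Posterior precision = 1/σ₀² + n/σ² = 1/34.1056 + 11/45.4276 = (σ² + n·σ₀²)/(σ₀²σ²) = 420.5892/(34.1056·45.4276); posterior variance σₙ² = σ₀²σ²/(σ² + n·σ₀²) = 34.1056·45.4276/420.5892 = 3.683726.
Posterior SD = √σₙ² = √(34.1056·45.4276/420.5892) = 1.9193.

1.9193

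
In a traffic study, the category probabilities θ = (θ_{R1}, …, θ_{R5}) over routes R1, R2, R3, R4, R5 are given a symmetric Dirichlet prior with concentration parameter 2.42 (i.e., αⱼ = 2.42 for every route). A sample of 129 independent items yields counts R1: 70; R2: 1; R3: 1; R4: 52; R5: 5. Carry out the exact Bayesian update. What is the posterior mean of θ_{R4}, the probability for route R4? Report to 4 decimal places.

The Dirichlet prior is conjugate to the Multinomial likelihood: each posterior αⱼ = prior αⱼ + observed count nⱼ.
Posterior concentration: (72.42, 3.42, 3.42, 54.42, 7.42), total = 141.10.
E[θ_{R4}|data] = α_{R4}/Σα = 54.42/141.10 = 0.3857.

0.3857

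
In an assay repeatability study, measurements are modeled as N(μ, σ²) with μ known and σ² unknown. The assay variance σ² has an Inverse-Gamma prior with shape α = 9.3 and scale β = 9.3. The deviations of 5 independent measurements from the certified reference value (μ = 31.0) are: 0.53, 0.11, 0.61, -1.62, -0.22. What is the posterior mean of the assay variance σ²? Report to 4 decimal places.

1.0156

With known mean μ and an Inverse-Gamma(α, β) prior on σ², the Normal likelihood is conjugate: posterior is Inv-Gamma(α + n/2, β + Σ(xᵢ−μ)²/2).
Σ(xᵢ−μ)² = (0.53)² + (0.11)² + (0.61)² + (-1.62)² + (-0.22)² = 3.3379.
Posterior: Inv-Gamma(9.3 + 5/2, 9.3 + 3.3379/2) = Inv-Gamma(11.80, 10.96895).
E[σ²|data] = β/(α−1) = 10.96895/10.80 = 1.0156.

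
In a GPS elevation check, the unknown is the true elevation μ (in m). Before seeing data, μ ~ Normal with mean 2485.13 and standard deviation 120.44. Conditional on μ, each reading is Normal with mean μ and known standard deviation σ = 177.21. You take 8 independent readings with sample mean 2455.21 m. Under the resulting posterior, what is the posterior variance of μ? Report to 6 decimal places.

3089.398666

For Normal data with known variance σ², a Normal(μ₀, σ₀²) prior on μ is conjugate. Posterior precision = 1/σ₀² + n/σ²; posterior mean is the precision-weighted average of μ₀ and x̄.
σ₀² = 120.44² = 14505.7936, σ² = 177.21² = 31403.3841; σ² + n·σ₀² = 31403.3841 + 8·14505.7936 = 147449.7329.
Posterior precision = 1/σ₀² + n/σ² = 1/14505.7936 + 8/31403.3841 = (σ² + n·σ₀²)/(σ₀²σ²) = 147449.7329/(14505.7936·31403.3841); posterior variance σₙ² = σ₀²σ²/(σ² + n·σ₀²) = 14505.7936·31403.3841/147449.7329 = 3089.398666.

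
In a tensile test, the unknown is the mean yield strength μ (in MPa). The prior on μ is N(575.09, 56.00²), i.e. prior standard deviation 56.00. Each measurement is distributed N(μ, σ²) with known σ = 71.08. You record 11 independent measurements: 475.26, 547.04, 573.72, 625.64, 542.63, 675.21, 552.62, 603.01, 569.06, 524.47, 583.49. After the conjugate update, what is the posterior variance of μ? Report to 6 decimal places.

400.628963

For Normal data with known variance σ², a Normal(μ₀, σ₀²) prior on μ is conjugate. Posterior precision = 1/σ₀² + n/σ²; posterior mean is the precision-weighted average of μ₀ and x̄.
σ₀² = 56.00² = 3136, σ² = 71.08² = 5052.3664; σ² + n·σ₀² = 5052.3664 + 11·3136 = 39548.3664.
Posterior precision = 1/σ₀² + n/σ² = 1/3136 + 11/5052.3664 = (σ² + n·σ₀²)/(σ₀²σ²) = 39548.3664/(3136·5052.3664); posterior variance σₙ² = σ₀²σ²/(σ² + n·σ₀²) = 3136·5052.3664/39548.3664 = 400.628963.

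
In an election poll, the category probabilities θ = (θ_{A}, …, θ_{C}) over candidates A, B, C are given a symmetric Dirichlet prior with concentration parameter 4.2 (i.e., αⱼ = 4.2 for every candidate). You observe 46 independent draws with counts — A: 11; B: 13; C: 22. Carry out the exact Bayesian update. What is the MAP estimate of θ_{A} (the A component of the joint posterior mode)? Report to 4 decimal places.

The Dirichlet prior is conjugate to the Multinomial likelihood: each posterior αⱼ = prior αⱼ + observed count nⱼ.
Posterior concentration: (15.2, 17.2, 26.2), total = 58.6.
Joint mode component: (α_{A}−1)/(Σα−K) = 14.2/55.6 = 0.2554.

0.2554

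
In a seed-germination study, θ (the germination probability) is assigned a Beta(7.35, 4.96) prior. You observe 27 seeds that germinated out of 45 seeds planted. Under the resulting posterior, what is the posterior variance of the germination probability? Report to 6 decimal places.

0.004118

The Beta prior is conjugate to a Binomial/Bernoulli likelihood; the update adds successes to α and failures to β.
Posterior: Beta(α+k, β+n−k) = Beta(7.35+27, 4.96+18) = Beta(34.35, 22.96).
Var = αβ/((α+β)²(α+β+1)) = 34.35·22.96/(57.31²·58.31) = 0.004118.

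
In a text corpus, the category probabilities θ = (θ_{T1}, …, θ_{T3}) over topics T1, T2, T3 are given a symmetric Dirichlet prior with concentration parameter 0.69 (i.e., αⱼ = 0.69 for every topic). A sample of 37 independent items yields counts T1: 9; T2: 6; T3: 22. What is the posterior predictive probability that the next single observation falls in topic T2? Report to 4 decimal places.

The Dirichlet prior is conjugate to the Multinomial likelihood: each posterior αⱼ = prior αⱼ + observed count nⱼ.
Posterior concentration: (9.69, 6.69, 22.69), total = 39.07.
P(next = T2 | data) = α_{T2}/Σα = 0.1712.

0.1712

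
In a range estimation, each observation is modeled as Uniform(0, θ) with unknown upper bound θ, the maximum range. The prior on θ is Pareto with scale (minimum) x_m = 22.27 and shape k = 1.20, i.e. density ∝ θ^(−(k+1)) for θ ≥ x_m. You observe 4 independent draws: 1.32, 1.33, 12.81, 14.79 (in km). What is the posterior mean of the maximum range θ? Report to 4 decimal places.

A Pareto(scale x_m, shape k) prior on the upper bound θ of Uniform(0, θ) is conjugate: posterior is Pareto(max(x_m, max xᵢ), k + n).
Sample maximum = 14.79; prior scale x_m = 22.27 → posterior scale = max = 22.27.
Posterior shape = 1.20 + 4 = 5.20.
E[θ|data] = k·x_m/(k−1) = 5.20·22.27/4.20 = 27.5724.

27.5724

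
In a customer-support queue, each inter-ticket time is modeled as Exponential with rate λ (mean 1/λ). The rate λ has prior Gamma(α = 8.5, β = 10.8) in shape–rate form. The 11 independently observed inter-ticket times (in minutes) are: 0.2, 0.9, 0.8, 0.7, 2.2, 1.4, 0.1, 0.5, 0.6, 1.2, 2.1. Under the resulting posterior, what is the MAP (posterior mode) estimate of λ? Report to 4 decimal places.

0.8605

With a Gamma(shape α, rate β) prior on the exponential rate λ, the posterior after n observations with total T = Σxᵢ is Gamma(α+n, β+T).
Sum of observations T = 10.7 minutes; n = 11.
Posterior: Gamma(8.5+11, 10.8+10.7) = Gamma(19.5, 21.5).
Mode = (α−1)/β = 0.8605.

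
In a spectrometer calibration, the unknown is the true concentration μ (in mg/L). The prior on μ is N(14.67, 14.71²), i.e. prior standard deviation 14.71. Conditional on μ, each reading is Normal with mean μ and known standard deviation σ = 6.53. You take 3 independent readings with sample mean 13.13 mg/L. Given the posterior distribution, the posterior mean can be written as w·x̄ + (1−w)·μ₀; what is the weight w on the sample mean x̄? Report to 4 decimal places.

For Normal data with known variance σ², a Normal(μ₀, σ₀²) prior on μ is conjugate. Posterior precision = 1/σ₀² + n/σ²; posterior mean is the precision-weighted average of μ₀ and x̄.
σ₀² = 14.71² = 216.3841, σ² = 6.53² = 42.6409. Prior precision 1/σ₀² = 1/216.3841; data precision n/σ² = 3/42.6409.
w = (n/σ²)/(1/σ₀² + n/σ²) = n·σ₀²/(σ² + n·σ₀²) = 3·216.3841/(42.6409 + 3·216.3841) = 649.1523/691.7932 = 0.9384.

0.9384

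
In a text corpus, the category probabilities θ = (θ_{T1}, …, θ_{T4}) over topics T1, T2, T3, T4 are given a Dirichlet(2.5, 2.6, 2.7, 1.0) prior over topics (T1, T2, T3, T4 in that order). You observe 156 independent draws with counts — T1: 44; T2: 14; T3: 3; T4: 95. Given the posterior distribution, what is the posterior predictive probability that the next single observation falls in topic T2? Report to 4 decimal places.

The Dirichlet prior is conjugate to the Multinomial likelihood: each posterior αⱼ = prior αⱼ + observed count nⱼ.
Posterior concentration: (46.5, 16.6, 5.7, 96.0), total = 164.8.
P(next = T2 | data) = α_{T2}/Σα = 0.1007.

0.1007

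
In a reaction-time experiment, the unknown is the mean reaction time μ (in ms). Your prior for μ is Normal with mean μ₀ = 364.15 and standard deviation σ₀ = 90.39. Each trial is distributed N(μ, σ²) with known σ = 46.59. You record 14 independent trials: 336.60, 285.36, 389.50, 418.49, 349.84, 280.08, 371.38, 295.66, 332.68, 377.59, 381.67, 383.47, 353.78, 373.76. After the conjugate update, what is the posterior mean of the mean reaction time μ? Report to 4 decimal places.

352.3567

For Normal data with known variance σ², a Normal(μ₀, σ₀²) prior on μ is conjugate. Posterior precision = 1/σ₀² + n/σ²; posterior mean is the precision-weighted average of μ₀ and x̄.
Σxᵢ = 336.60 + 285.36 + 389.50 + 418.49 + 349.84 + 280.08 + 371.38 + 295.66 + 332.68 + 377.59 + 381.67 + 383.47 + 353.78 + 373.76 = 4929.86, so n·x̄ = 4929.86.
σ₀² = 90.39² = 8170.3521, σ² = 46.59² = 2170.6281; σ² + n·σ₀² = 2170.6281 + 14·8170.3521 = 116555.5575.
Posterior mean = (μ₀/σ₀² + n·x̄/σ²)/(1/σ₀² + n/σ²) = (σ²·μ₀ + σ₀²·n·x̄)/(σ² + n·σ₀²) = (2170.6281·364.15 + 8170.3521·4929.86)/116555.5575 = 41069126.226321/116555.5575 = 352.3567.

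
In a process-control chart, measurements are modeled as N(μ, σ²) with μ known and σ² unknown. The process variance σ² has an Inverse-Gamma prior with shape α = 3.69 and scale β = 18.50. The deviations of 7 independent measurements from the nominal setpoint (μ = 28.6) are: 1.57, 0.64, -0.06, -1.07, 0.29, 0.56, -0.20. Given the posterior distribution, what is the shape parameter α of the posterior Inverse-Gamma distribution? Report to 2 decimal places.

With known mean μ and an Inverse-Gamma(α, β) prior on σ², the Normal likelihood is conjugate: posterior is Inv-Gamma(α + n/2, β + Σ(xᵢ−μ)²/2).
Σ(xᵢ−μ)² = (1.57)² + (0.64)² + (-0.06)² + (-1.07)² + (0.29)² + (0.56)² + (-0.20)² = 4.4607.
Posterior: Inv-Gamma(3.69 + 7/2, 18.50 + 4.4607/2) = Inv-Gamma(7.19, 20.73035).
Posterior α = 7.19.

7.19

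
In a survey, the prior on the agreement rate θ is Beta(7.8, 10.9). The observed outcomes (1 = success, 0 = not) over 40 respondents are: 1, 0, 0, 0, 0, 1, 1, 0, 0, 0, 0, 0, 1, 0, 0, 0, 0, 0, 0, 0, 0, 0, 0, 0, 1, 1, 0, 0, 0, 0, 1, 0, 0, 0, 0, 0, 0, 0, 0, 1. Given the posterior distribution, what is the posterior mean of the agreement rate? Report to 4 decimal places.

0.2692

The Beta prior is conjugate to a Binomial/Bernoulli likelihood; the update adds successes to α and failures to β.
Posterior: Beta(α+k, β+n−k) = Beta(7.8+8, 10.9+32) = Beta(15.8, 42.9).
Posterior mean = α/(α+β) = 15.8/58.7 = 0.2692.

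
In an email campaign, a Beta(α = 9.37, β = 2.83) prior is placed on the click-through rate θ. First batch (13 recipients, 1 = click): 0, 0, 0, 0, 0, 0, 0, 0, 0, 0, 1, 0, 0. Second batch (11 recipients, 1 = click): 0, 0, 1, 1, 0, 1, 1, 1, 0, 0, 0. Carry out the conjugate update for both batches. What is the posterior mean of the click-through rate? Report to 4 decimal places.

The Beta prior is conjugate to a Binomial/Bernoulli likelihood; the update adds successes to α and failures to β.
After batch 1: Beta(9.37+1, 2.83+12) = Beta(10.37, 14.83).
After batch 2: Beta(10.37+5, 14.83+6) = Beta(15.37, 20.83).
Posterior mean = α/(α+β) = 15.37/36.20 = 0.4246.

0.4246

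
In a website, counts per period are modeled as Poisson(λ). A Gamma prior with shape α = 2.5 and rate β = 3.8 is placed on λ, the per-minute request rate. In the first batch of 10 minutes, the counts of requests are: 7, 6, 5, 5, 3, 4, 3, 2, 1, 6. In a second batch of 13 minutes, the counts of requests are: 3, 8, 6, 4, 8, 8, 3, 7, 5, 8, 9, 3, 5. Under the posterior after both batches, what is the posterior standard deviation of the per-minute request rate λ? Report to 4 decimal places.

0.4113

With a Gamma(shape α, rate β) prior, the Poisson likelihood is conjugate: the posterior is Gamma(α + ΣXᵢ, β + n).
Batch 1: sum of counts S = 42 over n = 10 minutes.
After batch 1: Gamma(α+S, β+n) = Gamma(2.5+42, 3.8+10) = Gamma(44.5, 13.8).
Batch 2: sum of counts S = 77 over n = 13 minutes.
After batch 2: Gamma(α+S, β+n) = Gamma(44.5+77, 13.8+13) = Gamma(121.5, 26.8).
SD = √α/β = √121.5/26.8 = 0.4113.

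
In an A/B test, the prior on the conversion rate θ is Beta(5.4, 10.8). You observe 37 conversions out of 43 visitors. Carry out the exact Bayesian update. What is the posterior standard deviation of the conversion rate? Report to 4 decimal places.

The Beta prior is conjugate to a Binomial/Bernoulli likelihood; the update adds successes to α and failures to β.
Posterior: Beta(α+k, β+n−k) = Beta(5.4+37, 10.8+6) = Beta(42.4, 16.8).
Var = αβ/((α+β)²(α+β+1)) = 42.4·16.8/(59.2²·60.2) = 0.00337625; SD = √0.00337625 = 0.0581.

0.0581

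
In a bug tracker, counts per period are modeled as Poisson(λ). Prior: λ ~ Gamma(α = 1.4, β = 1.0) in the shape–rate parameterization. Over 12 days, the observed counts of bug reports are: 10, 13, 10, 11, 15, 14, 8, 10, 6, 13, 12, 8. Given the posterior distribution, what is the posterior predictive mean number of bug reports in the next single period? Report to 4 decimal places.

10.1077

With a Gamma(shape α, rate β) prior, the Poisson likelihood is conjugate: the posterior is Gamma(α + ΣXᵢ, β + n).
Sum of counts S = 130 over n = 12 days.
Posterior: Gamma(α+S, β+n) = Gamma(1.4+130, 1.0+12) = Gamma(131.4, 13.0).
The predictive distribution for one future period is NegBinom with mean α/β = 10.1077.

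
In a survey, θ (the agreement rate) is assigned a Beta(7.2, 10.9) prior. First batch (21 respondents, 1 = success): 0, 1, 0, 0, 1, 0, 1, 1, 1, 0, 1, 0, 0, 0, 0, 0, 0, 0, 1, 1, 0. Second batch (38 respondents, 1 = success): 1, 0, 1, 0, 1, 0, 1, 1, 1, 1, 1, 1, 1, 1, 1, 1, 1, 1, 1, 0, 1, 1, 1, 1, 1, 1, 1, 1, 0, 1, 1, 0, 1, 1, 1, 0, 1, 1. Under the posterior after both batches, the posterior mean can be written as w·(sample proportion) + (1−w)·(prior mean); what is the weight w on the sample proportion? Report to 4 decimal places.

0.7652

The Beta prior is conjugate to a Binomial/Bernoulli likelihood; the update adds successes to α and failures to β.
Total number of respondents: n = 21 + 38 = 59.
Posterior mean = (α₀+k)/(α₀+β₀+n) = [n/(α₀+β₀+n)]·(k/n) + [(α₀+β₀)/(α₀+β₀+n)]·α₀/(α₀+β₀), so only n and the prior enter the weight.
The weight on the data is w = n/(α₀+β₀+n) = 59/(7.2+10.9+59) = 59/77.1 = 0.7652.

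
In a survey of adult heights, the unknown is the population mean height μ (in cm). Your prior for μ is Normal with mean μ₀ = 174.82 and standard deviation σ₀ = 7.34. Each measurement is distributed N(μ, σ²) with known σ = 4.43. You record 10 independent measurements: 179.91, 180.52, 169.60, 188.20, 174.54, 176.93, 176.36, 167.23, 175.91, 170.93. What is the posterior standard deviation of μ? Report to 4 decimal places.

1.3761

For Normal data with known variance σ², a Normal(μ₀, σ₀²) prior on μ is conjugate. Posterior precision = 1/σ₀² + n/σ²; posterior mean is the precision-weighted average of μ₀ and x̄.
σ₀² = 7.34² = 53.8756, σ² = 4.43² = 19.6249; σ² + n·σ₀² = 19.6249 + 10·53.8756 = 558.3809.
Posterior precision = 1/σ₀² + n/σ² = 1/53.8756 + 10/19.6249 = (σ² + n·σ₀²)/(σ₀²σ²) = 558.3809/(53.8756·19.6249); posterior variance σₙ² = σ₀²σ²/(σ² + n·σ₀²) = 53.8756·19.6249/558.3809 = 1.893516.
Posterior SD = √σₙ² = √(53.8756·19.6249/558.3809) = 1.3761.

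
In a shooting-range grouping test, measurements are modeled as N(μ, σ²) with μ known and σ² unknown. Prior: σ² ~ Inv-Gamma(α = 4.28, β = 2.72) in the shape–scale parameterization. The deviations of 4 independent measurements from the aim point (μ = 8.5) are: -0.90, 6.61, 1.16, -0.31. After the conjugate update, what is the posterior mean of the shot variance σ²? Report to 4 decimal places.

4.8659

With known mean μ and an Inverse-Gamma(α, β) prior on σ², the Normal likelihood is conjugate: posterior is Inv-Gamma(α + n/2, β + Σ(xᵢ−μ)²/2).
Σ(xᵢ−μ)² = (-0.90)² + (6.61)² + (1.16)² + (-0.31)² = 45.9438.
Posterior: Inv-Gamma(4.28 + 4/2, 2.72 + 45.9438/2) = Inv-Gamma(6.28, 25.69190).
E[σ²|data] = β/(α−1) = 25.69190/5.28 = 4.8659.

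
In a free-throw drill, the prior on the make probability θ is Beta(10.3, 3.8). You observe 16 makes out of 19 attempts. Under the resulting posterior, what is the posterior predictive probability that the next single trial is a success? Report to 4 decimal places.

The Beta prior is conjugate to a Binomial/Bernoulli likelihood; the update adds successes to α and failures to β.
Posterior: Beta(α+k, β+n−k) = Beta(10.3+16, 3.8+3) = Beta(26.3, 6.8).
For a single future Bernoulli trial, P(success | data) = α/(α+β) = 0.7946.

0.7946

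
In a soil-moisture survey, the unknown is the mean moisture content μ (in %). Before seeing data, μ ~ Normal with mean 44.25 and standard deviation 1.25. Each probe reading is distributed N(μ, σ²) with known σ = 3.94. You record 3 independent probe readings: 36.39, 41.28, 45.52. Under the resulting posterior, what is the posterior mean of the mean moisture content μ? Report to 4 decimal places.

43.5109

For Normal data with known variance σ², a Normal(μ₀, σ₀²) prior on μ is conjugate. Posterior precision = 1/σ₀² + n/σ²; posterior mean is the precision-weighted average of μ₀ and x̄.
Σxᵢ = 36.39 + 41.28 + 45.52 = 123.19, so n·x̄ = 123.19.
σ₀² = 1.25² = 1.5625, σ² = 3.94² = 15.5236; σ² + n·σ₀² = 15.5236 + 3·1.5625 = 20.2111.
Posterior mean = (μ₀/σ₀² + n·x̄/σ²)/(1/σ₀² + n/σ²) = (σ²·μ₀ + σ₀²·n·x̄)/(σ² + n·σ₀²) = (15.5236·44.25 + 1.5625·123.19)/20.2111 = 879.403675/20.2111 = 43.5109.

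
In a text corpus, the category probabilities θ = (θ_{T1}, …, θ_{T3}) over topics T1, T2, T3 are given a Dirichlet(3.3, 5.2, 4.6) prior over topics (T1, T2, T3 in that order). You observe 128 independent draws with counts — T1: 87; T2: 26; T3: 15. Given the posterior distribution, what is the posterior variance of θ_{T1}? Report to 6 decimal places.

0.001621

The Dirichlet prior is conjugate to the Multinomial likelihood: each posterior αⱼ = prior αⱼ + observed count nⱼ.
Posterior concentration: (90.3, 31.2, 19.6), total = 141.1.
Var[θ_j] = α_j(Σα−α_j)/((Σα)²(Σα+1)) = 90.3·50.8/(141.1²·142.1) = 0.001621.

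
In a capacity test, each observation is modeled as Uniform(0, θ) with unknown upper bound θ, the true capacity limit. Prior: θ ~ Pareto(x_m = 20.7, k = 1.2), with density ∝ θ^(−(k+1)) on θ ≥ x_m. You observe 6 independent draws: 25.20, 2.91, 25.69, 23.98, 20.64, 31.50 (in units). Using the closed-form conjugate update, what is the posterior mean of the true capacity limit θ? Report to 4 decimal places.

36.5806

A Pareto(scale x_m, shape k) prior on the upper bound θ of Uniform(0, θ) is conjugate: posterior is Pareto(max(x_m, max xᵢ), k + n).
Sample maximum = 31.50; prior scale x_m = 20.7 → posterior scale = max = 31.50.
Posterior shape = 1.2 + 6 = 7.2.
E[θ|data] = k·x_m/(k−1) = 7.2·31.50/6.2 = 36.5806.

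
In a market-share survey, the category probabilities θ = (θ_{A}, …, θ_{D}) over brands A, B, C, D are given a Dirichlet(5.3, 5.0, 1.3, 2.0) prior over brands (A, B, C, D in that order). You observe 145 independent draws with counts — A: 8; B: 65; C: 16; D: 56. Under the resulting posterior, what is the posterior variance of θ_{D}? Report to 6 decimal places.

The Dirichlet prior is conjugate to the Multinomial likelihood: each posterior αⱼ = prior αⱼ + observed count nⱼ.
Posterior concentration: (13.3, 70.0, 17.3, 58.0), total = 158.6.
Var[θ_j] = α_j(Σα−α_j)/((Σα)²(Σα+1)) = 58.0·100.6/(158.6²·159.6) = 0.001453.

0.001453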